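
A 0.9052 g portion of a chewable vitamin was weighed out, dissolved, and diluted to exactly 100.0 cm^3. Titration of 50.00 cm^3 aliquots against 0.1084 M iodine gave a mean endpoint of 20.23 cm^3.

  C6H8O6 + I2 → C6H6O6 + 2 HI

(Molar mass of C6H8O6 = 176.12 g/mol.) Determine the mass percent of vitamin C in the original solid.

n(I2) per titration = 0.02023 × 0.1084 = 2.193 × 10^-3 mol
n(C6H8O6) in each aliquot = 2.193 × 10^-3 mol (1:1 ratio)
n(C6H8O6) in the whole flask = 2.193 × 10^-3 × 100.0/50.00 = 4.386 × 10^-3 mol
mass of C6H8O6 = 4.386 × 10^-3 × 176.12 = 0.7724 g
% C6H8O6 = 0.7724 / 0.9052 × 100 = 85.33 %

85.33 %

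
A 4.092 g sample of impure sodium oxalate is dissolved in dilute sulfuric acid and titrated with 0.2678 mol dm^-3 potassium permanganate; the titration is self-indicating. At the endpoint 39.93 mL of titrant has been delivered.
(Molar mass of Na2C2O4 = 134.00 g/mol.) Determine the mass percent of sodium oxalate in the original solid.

87.54 %

2 MnO4^- + 5 C2O4^2- + 16 H^+ → 2 Mn^2+ + 10 CO2 + 8 H2O
n(KMnO4) = 0.03993 L × 0.2678 mol/L = 0.01069 mol
From the 5:2 ratio, n(Na2C2O4) = 5/2 × 0.01069 = 0.02673 mol
mass of Na2C2O4 = 0.02673 × 134.00 g/mol = 3.582 g
% Na2C2O4 = 3.582 / 4.092 × 100 = 87.54 %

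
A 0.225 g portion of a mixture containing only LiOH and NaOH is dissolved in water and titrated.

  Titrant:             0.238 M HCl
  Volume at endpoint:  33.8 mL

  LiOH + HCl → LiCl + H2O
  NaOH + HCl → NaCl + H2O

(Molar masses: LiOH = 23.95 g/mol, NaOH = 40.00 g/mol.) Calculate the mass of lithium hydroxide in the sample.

0.144 g

n(HCl) = 0.0338 × 0.238 = 8.04 × 10^-3 mol
Let x = n(LiOH), y = n(NaOH).
Titrant: 1x + 1y = 8.04 × 10^-3;  mass: 23.95x + 40.00y = 0.225
Solving, x = 6.03 × 10^-3 mol, y = 2.01 × 10^-3 mol
mass of LiOH = 6.03 × 10^-3 × 23.95 = 0.144 g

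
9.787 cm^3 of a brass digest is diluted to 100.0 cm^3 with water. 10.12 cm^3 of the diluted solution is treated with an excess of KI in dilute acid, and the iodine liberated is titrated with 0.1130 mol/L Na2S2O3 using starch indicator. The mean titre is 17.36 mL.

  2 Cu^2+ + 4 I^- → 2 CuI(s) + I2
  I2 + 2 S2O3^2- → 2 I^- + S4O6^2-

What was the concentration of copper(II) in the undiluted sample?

1.981 mol/L

n(S2O3^2-) = 0.01736 × 0.1130 = 1.962 × 10^-3 mol
n(I2) = n(S2O3^2-)/2 = 9.808 × 10^-4 mol
From the 2:1 ratio, n(Cu2+) in the aliquot = 2/1 × 9.808 × 10^-4 = 1.962 × 10^-3 mol
[Cu2+]_dilute = 1.962 × 10^-3 / 0.01012 = 0.1938 mol/L
[Cu2+]_original = 0.1938 × 100.0/9.787 = 1.981 mol/L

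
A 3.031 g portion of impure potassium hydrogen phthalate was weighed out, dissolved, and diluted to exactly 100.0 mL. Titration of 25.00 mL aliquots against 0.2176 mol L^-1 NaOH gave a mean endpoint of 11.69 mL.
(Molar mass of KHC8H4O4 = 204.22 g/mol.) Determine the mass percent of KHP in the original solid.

KHC8H4O4 + NaOH → KNaC8H4O4 + H2O
n(NaOH) per titration = 0.01169 × 0.2176 = 2.544 × 10^-3 mol
n(KHC8H4O4) in each aliquot = 2.544 × 10^-3 mol (1:1 ratio)
n(KHC8H4O4) in the whole flask = 2.544 × 10^-3 × 100.0/25.00 = 0.01017 mol
mass of KHC8H4O4 = 0.01017 × 204.22 = 2.078 g
% KHC8H4O4 = 2.078 / 3.031 × 100 = 68.56 %

68.56 %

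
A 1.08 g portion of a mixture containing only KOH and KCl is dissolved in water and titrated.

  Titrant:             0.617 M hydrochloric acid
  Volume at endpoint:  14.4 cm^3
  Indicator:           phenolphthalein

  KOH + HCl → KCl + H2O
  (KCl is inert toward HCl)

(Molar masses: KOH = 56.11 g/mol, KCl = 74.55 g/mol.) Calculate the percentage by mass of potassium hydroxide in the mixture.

n(HCl) = 0.0144 × 0.617 = 8.88 × 10^-3 mol
Let x = n(KOH), y = n(KCl).
Titrant: 1x = 8.88 × 10^-3;  mass: 56.11x + 74.55y = 1.08
Solving, x = 8.88 × 10^-3 mol, y = 7.80 × 10^-3 mol
mass of KOH = 8.88 × 10^-3 × 56.11 = 0.499 g
% KOH = 0.499 / 1.08 × 100 = 46.2 %

46.2 %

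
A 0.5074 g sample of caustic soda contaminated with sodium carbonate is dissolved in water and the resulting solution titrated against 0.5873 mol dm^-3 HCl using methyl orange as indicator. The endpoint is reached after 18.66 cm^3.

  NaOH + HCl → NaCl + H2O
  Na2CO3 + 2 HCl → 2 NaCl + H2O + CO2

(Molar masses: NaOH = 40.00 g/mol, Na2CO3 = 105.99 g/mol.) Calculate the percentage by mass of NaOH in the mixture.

n(HCl) = 0.01866 × 0.5873 = 0.01096 mol
Let x = n(NaOH), y = n(Na2CO3).
Titrant: 1x + 2y = 0.01096;  mass: 40.00x + 105.99y = 0.5074
Solving, x = 5.646 × 10^-3 mol, y = 2.656 × 10^-3 mol
mass of NaOH = 5.646 × 10^-3 × 40.00 = 0.2259 g
% NaOH = 0.2259 / 0.5074 × 100 = 44.51 %

44.51 %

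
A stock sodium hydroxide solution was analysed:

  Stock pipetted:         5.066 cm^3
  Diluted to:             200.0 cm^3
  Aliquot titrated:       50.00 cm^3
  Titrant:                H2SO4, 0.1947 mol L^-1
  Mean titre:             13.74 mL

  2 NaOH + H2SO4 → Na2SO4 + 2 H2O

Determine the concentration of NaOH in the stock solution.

4.225 mol/L

n(H2SO4) = 0.01374 × 0.1947 = 2.675 × 10^-3 mol
From the 2:1 ratio, n(NaOH) in the aliquot = 2/1 × 2.675 × 10^-3 = 5.350 × 10^-3 mol
[NaOH]_dilute = 5.350 × 10^-3 / 0.05000 = 0.1070 mol/L
Dilution factor = 200.0 / 5.066 = 39.48
[NaOH]_stock = 0.1070 × 39.48 = 4.225 mol/L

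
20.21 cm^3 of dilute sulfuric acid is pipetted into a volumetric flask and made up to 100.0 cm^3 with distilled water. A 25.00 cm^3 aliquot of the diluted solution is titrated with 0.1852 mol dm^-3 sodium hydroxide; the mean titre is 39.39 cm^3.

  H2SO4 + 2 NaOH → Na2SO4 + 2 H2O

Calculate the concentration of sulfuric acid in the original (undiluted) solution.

n(NaOH) = 0.03939 × 0.1852 = 7.295 × 10^-3 mol
From the 1:2 ratio, n(H2SO4) in the aliquot = 1/2 × 7.295 × 10^-3 = 3.648 × 10^-3 mol
[H2SO4]_dilute = 3.648 × 10^-3 / 0.02500 = 0.1459 mol/L
Dilution factor = 100.0 / 20.21 = 4.948
[H2SO4]_stock = 0.1459 × 4.948 = 0.7219 mol/L

0.7219 mol/L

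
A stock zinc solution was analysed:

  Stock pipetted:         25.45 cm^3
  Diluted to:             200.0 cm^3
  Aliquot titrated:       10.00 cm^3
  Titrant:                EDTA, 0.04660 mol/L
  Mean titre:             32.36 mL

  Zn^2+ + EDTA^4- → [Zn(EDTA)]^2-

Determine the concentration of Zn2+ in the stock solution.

1.185 mol/L

n(EDTA) = 0.03236 × 0.04660 = 1.508 × 10^-3 mol
n(Zn2+) in the aliquot = 1.508 × 10^-3 mol (1:1 ratio)
[Zn2+]_dilute = 1.508 × 10^-3 / 0.01000 = 0.1508 mol/L
Dilution factor = 200.0 / 25.45 = 7.859
[Zn2+]_stock = 0.1508 × 7.859 = 1.185 mol/L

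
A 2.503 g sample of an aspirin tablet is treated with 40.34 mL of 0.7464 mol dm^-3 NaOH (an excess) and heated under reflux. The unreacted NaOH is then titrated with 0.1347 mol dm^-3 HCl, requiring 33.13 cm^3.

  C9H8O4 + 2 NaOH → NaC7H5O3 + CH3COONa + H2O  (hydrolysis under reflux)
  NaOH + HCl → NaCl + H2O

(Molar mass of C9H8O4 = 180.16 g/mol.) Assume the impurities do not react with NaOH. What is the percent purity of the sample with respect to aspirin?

92.30 %

n(NaOH) added = 0.04034 × 0.7464 = 0.03011 mol
n(HCl) used in back-titration = 0.03313 × 0.1347 = 4.463 × 10^-3 mol
n(NaOH) left over = 4.463 × 10^-3 mol (1:1 ratio)
n(NaOH) consumed by analyte = 0.03011 − 4.463 × 10^-3 = 0.02565 mol
From the 1:2 ratio, n(C9H8O4) = 1/2 × 0.02565 = 0.01282 mol
mass of C9H8O4 = 0.01282 × 180.16 = 2.310 g
% C9H8O4 = 2.310 / 2.503 × 100 = 92.30 %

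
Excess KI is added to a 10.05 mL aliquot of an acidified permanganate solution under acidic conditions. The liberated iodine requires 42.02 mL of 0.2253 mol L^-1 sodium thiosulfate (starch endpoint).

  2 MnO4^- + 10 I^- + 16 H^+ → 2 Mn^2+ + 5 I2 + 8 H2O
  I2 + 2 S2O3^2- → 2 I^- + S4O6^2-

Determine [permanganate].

0.1884 mol/L

n(S2O3^2-) = 0.04202 × 0.2253 = 9.467 × 10^-3 mol
n(I2) = n(S2O3^2-)/2 = 4.734 × 10^-3 mol
From the 2:5 ratio, n(MnO4^-) in the aliquot = 2/5 × 4.734 × 10^-3 = 1.893 × 10^-3 mol
[MnO4^-] = 1.893 × 10^-3 / 0.01005 = 0.1884 mol/L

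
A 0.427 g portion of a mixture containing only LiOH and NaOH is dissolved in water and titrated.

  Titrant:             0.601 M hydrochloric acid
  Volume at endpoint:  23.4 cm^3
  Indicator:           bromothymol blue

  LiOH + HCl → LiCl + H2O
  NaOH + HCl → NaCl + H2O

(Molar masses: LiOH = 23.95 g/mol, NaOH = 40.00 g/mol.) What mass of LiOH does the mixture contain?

0.202 g

n(HCl) = 0.0234 × 0.601 = 0.0141 mol
Let x = n(LiOH), y = n(NaOH).
Titrant: 1x + 1y = 0.0141;  mass: 23.95x + 40.00y = 0.427
Solving, x = 8.44 × 10^-3 mol, y = 5.62 × 10^-3 mol
mass of LiOH = 8.44 × 10^-3 × 23.95 = 0.202 g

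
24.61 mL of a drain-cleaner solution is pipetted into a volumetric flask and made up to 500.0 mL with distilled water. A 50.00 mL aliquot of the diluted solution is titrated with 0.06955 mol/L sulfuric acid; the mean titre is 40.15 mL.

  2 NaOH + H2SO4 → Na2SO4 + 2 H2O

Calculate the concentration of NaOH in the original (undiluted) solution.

2.269 mol/L

n(H2SO4) = 0.04015 × 0.06955 = 2.792 × 10^-3 mol
From the 2:1 ratio, n(NaOH) in the aliquot = 2/1 × 2.792 × 10^-3 = 5.585 × 10^-3 mol
[NaOH]_dilute = 5.585 × 10^-3 / 0.05000 = 0.1117 mol/L
Dilution factor = 500.0 / 24.61 = 20.32
[NaOH]_stock = 0.1117 × 20.32 = 2.269 mol/L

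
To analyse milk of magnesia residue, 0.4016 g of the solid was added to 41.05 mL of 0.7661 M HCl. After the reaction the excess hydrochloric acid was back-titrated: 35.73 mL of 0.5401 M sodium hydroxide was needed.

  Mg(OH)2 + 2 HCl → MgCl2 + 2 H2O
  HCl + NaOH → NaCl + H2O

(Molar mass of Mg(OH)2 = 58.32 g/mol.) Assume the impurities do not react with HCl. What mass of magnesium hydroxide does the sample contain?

n(HCl) added = 0.04105 × 0.7661 = 0.03145 mol
n(NaOH) used in back-titration = 0.03573 × 0.5401 = 0.01930 mol
n(HCl) left over = 0.01930 mol (1:1 ratio)
n(HCl) consumed by analyte = 0.03145 − 0.01930 = 0.01215 mol
From the 1:2 ratio, n(Mg(OH)2) = 1/2 × 0.01215 = 6.075 × 10^-3 mol
mass of Mg(OH)2 = 6.075 × 10^-3 × 58.32 = 0.3543 g

0.3543 g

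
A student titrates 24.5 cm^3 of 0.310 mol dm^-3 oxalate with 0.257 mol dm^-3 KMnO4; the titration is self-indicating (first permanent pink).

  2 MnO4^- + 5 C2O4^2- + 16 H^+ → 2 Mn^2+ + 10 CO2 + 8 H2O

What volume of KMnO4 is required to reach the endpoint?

n(C2O4^2-) = 0.0245 L × 0.310 mol/L = 7.59 × 10^-3 mol
From the 2:5 stoichiometry, n(KMnO4) = 2/5 × 7.59 × 10^-3 = 3.04 × 10^-3 mol
V(KMnO4) = 3.04 × 10^-3 mol / 0.257 mol/L = 0.0118 L = 11.8 mL

11.8 mL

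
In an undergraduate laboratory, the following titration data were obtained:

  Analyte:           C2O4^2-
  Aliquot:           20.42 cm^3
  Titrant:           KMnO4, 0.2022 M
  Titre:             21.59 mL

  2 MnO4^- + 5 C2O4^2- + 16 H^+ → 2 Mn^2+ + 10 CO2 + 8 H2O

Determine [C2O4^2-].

0.5345 M

n(KMnO4) = 0.02159 L × 0.2022 mol/L = 4.365 × 10^-3 mol
From the 5:2 mole ratio, n(C2O4^2-) = 5/2 × 4.365 × 10^-3 = 0.01091 mol
[C2O4^2-] = 0.01091 mol / 0.02042 L = 0.5345 mol/L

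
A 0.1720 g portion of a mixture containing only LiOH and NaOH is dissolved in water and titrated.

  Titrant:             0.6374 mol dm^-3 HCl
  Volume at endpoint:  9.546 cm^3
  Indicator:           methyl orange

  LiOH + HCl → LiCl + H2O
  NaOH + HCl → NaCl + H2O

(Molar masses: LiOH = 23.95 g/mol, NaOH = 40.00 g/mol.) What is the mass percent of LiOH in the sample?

n(HCl) = 0.009546 × 0.6374 = 6.085 × 10^-3 mol
Let x = n(LiOH), y = n(NaOH).
Titrant: 1x + 1y = 6.085 × 10^-3;  mass: 23.95x + 40.00y = 0.1720
Solving, x = 4.448 × 10^-3 mol, y = 1.637 × 10^-3 mol
mass of LiOH = 4.448 × 10^-3 × 23.95 = 0.1065 g
% LiOH = 0.1065 / 0.1720 × 100 = 61.93 %

61.93 %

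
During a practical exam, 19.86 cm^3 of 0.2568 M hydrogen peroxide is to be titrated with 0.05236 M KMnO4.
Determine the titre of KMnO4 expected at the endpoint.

38.96 mL

2 MnO4^- + 5 H2O2 + 6 H^+ → 2 Mn^2+ + 5 O2 + 8 H2O
n(H2O2) = 0.01986 L × 0.2568 mol/L = 5.100 × 10^-3 mol
From the 2:5 stoichiometry, n(KMnO4) = 2/5 × 5.100 × 10^-3 = 2.040 × 10^-3 mol
V(KMnO4) = 2.040 × 10^-3 mol / 0.05236 mol/L = 0.03896 L = 38.96 mL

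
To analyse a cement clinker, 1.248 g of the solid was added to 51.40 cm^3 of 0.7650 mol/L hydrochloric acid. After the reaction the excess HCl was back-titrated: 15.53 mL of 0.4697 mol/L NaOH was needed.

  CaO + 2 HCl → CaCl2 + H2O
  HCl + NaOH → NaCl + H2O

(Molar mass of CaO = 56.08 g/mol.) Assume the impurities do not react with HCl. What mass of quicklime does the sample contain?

n(HCl) added = 0.05140 × 0.7650 = 0.03932 mol
n(NaOH) used in back-titration = 0.01553 × 0.4697 = 7.294 × 10^-3 mol
n(HCl) left over = 7.294 × 10^-3 mol (1:1 ratio)
n(HCl) consumed by analyte = 0.03932 − 7.294 × 10^-3 = 0.03203 mol
From the 1:2 ratio, n(CaO) = 1/2 × 0.03203 = 0.01601 mol
mass of CaO = 0.01601 × 56.08 = 0.8980 g

0.8980 g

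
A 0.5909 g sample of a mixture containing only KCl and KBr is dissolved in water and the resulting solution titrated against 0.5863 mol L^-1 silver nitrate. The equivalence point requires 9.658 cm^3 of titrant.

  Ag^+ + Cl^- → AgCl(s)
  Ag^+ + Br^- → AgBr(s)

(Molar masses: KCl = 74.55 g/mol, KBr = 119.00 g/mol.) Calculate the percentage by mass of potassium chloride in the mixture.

23.54 %

n(AgNO3) = 0.009658 × 0.5863 = 5.662 × 10^-3 mol
Let x = n(KCl), y = n(KBr).
Titrant: 1x + 1y = 5.662 × 10^-3;  mass: 74.55x + 119.00y = 0.5909
Solving, x = 1.866 × 10^-3 mol, y = 3.797 × 10^-3 mol
mass of KCl = 1.866 × 10^-3 × 74.55 = 0.1391 g
% KCl = 0.1391 / 0.5909 × 100 = 23.54 %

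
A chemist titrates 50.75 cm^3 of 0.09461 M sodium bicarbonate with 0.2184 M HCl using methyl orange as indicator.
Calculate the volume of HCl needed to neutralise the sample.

NaHCO3 + HCl → NaCl + H2O + CO2
n(NaHCO3) = 0.05075 L × 0.09461 mol/L = 4.801 × 10^-3 mol
n(HCl) = 4.801 × 10^-3 mol (1:1 stoichiometry)
V(HCl) = 4.801 × 10^-3 mol / 0.2184 mol/L = 0.02198 L = 21.98 mL

21.98 mL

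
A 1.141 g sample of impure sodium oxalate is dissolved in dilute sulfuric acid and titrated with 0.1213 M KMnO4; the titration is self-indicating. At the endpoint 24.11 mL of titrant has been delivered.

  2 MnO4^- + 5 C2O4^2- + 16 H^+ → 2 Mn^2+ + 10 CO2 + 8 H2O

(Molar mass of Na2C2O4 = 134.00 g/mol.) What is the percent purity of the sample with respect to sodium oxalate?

85.87 %

n(KMnO4) = 0.02411 L × 0.1213 mol/L = 2.925 × 10^-3 mol
From the 5:2 ratio, n(Na2C2O4) = 5/2 × 2.925 × 10^-3 = 7.311 × 10^-3 mol
mass of Na2C2O4 = 7.311 × 10^-3 × 134.00 g/mol = 0.9797 g
% Na2C2O4 = 0.9797 / 1.141 × 100 = 85.87 %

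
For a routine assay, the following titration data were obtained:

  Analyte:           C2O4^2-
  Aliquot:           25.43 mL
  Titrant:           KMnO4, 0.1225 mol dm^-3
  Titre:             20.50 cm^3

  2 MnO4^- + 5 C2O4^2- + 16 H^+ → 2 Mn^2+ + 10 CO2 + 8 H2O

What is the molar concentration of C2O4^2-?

0.2469 mol/L

n(KMnO4) = 0.02050 L × 0.1225 mol/L = 2.511 × 10^-3 mol
From the 5:2 mole ratio, n(C2O4^2-) = 5/2 × 2.511 × 10^-3 = 6.278 × 10^-3 mol
[C2O4^2-] = 6.278 × 10^-3 mol / 0.02543 L = 0.2469 mol/L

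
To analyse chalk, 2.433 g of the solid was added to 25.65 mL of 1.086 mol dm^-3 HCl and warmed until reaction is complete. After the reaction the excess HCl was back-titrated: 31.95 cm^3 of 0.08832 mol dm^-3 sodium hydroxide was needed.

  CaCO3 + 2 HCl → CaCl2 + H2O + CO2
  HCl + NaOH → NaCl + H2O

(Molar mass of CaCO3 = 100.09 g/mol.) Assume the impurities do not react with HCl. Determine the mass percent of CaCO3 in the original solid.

51.49 %

n(HCl) added = 0.02565 × 1.086 = 0.02786 mol
n(NaOH) used in back-titration = 0.03195 × 0.08832 = 2.822 × 10^-3 mol
n(HCl) left over = 2.822 × 10^-3 mol (1:1 ratio)
n(HCl) consumed by analyte = 0.02786 − 2.822 × 10^-3 = 0.02503 mol
From the 1:2 ratio, n(CaCO3) = 1/2 × 0.02503 = 0.01252 mol
mass of CaCO3 = 0.01252 × 100.09 = 1.253 g
% CaCO3 = 1.253 / 2.433 × 100 = 51.49 %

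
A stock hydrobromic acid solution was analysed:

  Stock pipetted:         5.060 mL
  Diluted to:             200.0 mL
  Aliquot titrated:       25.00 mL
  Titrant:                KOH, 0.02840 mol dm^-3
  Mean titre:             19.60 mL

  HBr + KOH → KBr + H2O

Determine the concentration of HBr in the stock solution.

n(KOH) = 0.01960 × 0.02840 = 5.566 × 10^-4 mol
n(HBr) in the aliquot = 5.566 × 10^-4 mol (1:1 ratio)
[HBr]_dilute = 5.566 × 10^-4 / 0.02500 = 0.02227 mol/L
Dilution factor = 200.0 / 5.060 = 39.53
[HBr]_stock = 0.02227 × 39.53 = 0.8801 mol/L

0.8801 mol/L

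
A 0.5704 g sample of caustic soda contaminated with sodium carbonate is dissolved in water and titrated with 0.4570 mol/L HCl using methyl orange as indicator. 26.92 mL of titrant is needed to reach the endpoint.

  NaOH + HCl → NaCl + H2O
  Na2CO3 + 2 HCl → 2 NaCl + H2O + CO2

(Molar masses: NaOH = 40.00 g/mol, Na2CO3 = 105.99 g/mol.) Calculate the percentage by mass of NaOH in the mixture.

44.02 %

n(HCl) = 0.02692 × 0.4570 = 0.01230 mol
Let x = n(NaOH), y = n(Na2CO3).
Titrant: 1x + 2y = 0.01230;  mass: 40.00x + 105.99y = 0.5704
Solving, x = 6.277 × 10^-3 mol, y = 3.013 × 10^-3 mol
mass of NaOH = 6.277 × 10^-3 × 40.00 = 0.2511 g
% NaOH = 0.2511 / 0.5704 × 100 = 44.02 %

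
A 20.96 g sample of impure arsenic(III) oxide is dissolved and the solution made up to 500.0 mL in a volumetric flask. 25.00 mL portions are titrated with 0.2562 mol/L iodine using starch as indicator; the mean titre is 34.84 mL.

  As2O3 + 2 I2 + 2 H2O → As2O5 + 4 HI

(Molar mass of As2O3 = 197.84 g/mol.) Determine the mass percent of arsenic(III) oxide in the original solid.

n(I2) per titration = 0.03484 × 0.2562 = 8.926 × 10^-3 mol
From the 1:2 ratio, n(As2O3) in each aliquot = 1/2 × 8.926 × 10^-3 = 4.463 × 10^-3 mol
n(As2O3) in the whole flask = 4.463 × 10^-3 × 500.0/25.00 = 0.08926 mol
mass of As2O3 = 0.08926 × 197.84 = 17.66 g
% As2O3 = 17.66 / 20.96 × 100 = 84.25 %

84.25 %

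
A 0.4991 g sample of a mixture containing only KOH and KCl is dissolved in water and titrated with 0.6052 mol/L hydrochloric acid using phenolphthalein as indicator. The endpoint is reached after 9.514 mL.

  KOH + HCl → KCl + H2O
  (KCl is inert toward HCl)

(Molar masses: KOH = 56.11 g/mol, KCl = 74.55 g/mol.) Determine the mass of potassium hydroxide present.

n(HCl) = 0.009514 × 0.6052 = 5.758 × 10^-3 mol
Let x = n(KOH), y = n(KCl).
Titrant: 1x = 5.758 × 10^-3;  mass: 56.11x + 74.55y = 0.4991
Solving, x = 5.758 × 10^-3 mol, y = 2.361 × 10^-3 mol
mass of KOH = 5.758 × 10^-3 × 56.11 = 0.3231 g

0.3231 g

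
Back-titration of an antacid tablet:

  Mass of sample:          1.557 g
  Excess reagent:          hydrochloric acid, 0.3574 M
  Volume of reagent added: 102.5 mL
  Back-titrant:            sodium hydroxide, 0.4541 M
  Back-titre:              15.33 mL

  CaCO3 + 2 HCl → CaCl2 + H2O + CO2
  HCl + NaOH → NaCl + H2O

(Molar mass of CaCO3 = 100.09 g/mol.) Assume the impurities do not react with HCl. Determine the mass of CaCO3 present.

n(HCl) added = 0.1025 × 0.3574 = 0.03663 mol
n(NaOH) used in back-titration = 0.01533 × 0.4541 = 6.961 × 10^-3 mol
n(HCl) left over = 6.961 × 10^-3 mol (1:1 ratio)
n(HCl) consumed by analyte = 0.03663 − 6.961 × 10^-3 = 0.02967 mol
From the 1:2 ratio, n(CaCO3) = 1/2 × 0.02967 = 0.01484 mol
mass of CaCO3 = 0.01484 × 100.09 = 1.485 g

1.485 g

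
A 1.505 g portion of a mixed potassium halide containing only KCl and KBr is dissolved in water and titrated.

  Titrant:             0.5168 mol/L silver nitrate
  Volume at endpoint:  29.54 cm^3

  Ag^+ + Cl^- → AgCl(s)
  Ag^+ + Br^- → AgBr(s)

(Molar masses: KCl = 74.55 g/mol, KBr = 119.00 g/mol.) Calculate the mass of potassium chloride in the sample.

n(AgNO3) = 0.02954 × 0.5168 = 0.01527 mol
Let x = n(KCl), y = n(KBr).
Titrant: 1x + 1y = 0.01527;  mass: 74.55x + 119.00y = 1.505
Solving, x = 7.012 × 10^-3 mol, y = 8.254 × 10^-3 mol
mass of KCl = 7.012 × 10^-3 × 74.55 = 0.5227 g

0.5227 g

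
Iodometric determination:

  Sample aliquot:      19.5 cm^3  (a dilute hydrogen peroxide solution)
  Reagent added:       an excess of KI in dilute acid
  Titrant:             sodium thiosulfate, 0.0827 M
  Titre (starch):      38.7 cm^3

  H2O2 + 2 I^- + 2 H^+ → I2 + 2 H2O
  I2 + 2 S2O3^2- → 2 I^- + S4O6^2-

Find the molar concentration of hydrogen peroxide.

0.0821 M

n(S2O3^2-) = 0.0387 × 0.0827 = 3.20 × 10^-3 mol
n(I2) = n(S2O3^2-)/2 = 1.60 × 10^-3 mol
n(H2O2) in the aliquot = 1.60 × 10^-3 mol (1:1 ratio)
[H2O2] = 1.60 × 10^-3 / 0.0195 = 0.0821 mol/L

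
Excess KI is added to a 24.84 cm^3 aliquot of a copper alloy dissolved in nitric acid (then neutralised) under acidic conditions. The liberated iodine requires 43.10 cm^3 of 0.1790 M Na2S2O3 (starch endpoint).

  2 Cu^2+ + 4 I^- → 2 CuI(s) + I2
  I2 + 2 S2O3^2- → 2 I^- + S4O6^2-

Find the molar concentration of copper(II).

n(S2O3^2-) = 0.04310 × 0.1790 = 7.715 × 10^-3 mol
n(I2) = n(S2O3^2-)/2 = 3.857 × 10^-3 mol
From the 2:1 ratio, n(Cu2+) in the aliquot = 2/1 × 3.857 × 10^-3 = 7.715 × 10^-3 mol
[Cu2+] = 7.715 × 10^-3 / 0.02484 = 0.3106 mol/L

0.3106 M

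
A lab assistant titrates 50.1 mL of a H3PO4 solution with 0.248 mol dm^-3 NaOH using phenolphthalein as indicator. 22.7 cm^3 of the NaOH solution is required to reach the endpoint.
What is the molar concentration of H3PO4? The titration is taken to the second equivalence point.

0.0562 mol/L

H3PO4 + 2 NaOH → Na2HPO4 + 2 H2O
n(NaOH) = 0.0227 L × 0.248 mol/L = 5.63 × 10^-3 mol
From the 1:2 mole ratio, n(H3PO4) = 1/2 × 5.63 × 10^-3 = 2.81 × 10^-3 mol
[H3PO4] = 2.81 × 10^-3 mol / 0.0501 L = 0.0562 mol/L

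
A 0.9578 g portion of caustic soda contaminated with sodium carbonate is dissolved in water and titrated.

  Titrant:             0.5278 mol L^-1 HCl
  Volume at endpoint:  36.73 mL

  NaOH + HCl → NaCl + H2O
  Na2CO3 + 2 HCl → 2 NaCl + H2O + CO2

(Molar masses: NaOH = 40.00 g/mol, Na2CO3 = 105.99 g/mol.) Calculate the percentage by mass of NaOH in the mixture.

n(HCl) = 0.03673 × 0.5278 = 0.01939 mol
Let x = n(NaOH), y = n(Na2CO3).
Titrant: 1x + 2y = 0.01939;  mass: 40.00x + 105.99y = 0.9578
Solving, x = 5.353 × 10^-3 mol, y = 7.016 × 10^-3 mol
mass of NaOH = 5.353 × 10^-3 × 40.00 = 0.2141 g
% NaOH = 0.2141 / 0.9578 × 100 = 22.36 %

22.36 %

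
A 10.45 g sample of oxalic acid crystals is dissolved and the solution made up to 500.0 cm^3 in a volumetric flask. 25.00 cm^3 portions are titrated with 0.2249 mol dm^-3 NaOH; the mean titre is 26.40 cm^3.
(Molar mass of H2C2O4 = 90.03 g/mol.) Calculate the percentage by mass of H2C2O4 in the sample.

H2C2O4 + 2 NaOH → Na2C2O4 + 2 H2O
n(NaOH) per titration = 0.02640 × 0.2249 = 5.937 × 10^-3 mol
From the 1:2 ratio, n(H2C2O4) in each aliquot = 1/2 × 5.937 × 10^-3 = 2.969 × 10^-3 mol
n(H2C2O4) in the whole flask = 2.969 × 10^-3 × 500.0/25.00 = 0.05937 mol
mass of H2C2O4 = 0.05937 × 90.03 = 5.345 g
% H2C2O4 = 5.345 / 10.45 × 100 = 51.15 %

51.15 %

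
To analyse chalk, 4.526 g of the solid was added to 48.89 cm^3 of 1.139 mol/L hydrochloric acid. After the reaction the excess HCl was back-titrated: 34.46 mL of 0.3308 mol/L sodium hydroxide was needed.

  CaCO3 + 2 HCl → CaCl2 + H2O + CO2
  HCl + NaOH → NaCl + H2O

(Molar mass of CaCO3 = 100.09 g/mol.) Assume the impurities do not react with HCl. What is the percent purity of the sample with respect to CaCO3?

48.97 %

n(HCl) added = 0.04889 × 1.139 = 0.05569 mol
n(NaOH) used in back-titration = 0.03446 × 0.3308 = 0.01140 mol
n(HCl) left over = 0.01140 mol (1:1 ratio)
n(HCl) consumed by analyte = 0.05569 − 0.01140 = 0.04429 mol
From the 1:2 ratio, n(CaCO3) = 1/2 × 0.04429 = 0.02214 mol
mass of CaCO3 = 0.02214 × 100.09 = 2.216 g
% CaCO3 = 2.216 / 4.526 × 100 = 48.97 %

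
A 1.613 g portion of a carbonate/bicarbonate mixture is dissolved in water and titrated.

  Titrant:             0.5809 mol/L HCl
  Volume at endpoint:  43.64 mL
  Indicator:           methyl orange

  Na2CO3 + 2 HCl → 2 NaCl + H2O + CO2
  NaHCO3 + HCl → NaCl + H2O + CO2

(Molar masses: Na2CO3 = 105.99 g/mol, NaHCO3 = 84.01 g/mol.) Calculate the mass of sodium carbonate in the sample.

0.8829 g

n(HCl) = 0.04364 × 0.5809 = 0.02535 mol
Let x = n(Na2CO3), y = n(NaHCO3).
Titrant: 2x + 1y = 0.02535;  mass: 105.99x + 84.01y = 1.613
Solving, x = 8.330 × 10^-3 mol, y = 8.691 × 10^-3 mol
mass of Na2CO3 = 8.330 × 10^-3 × 105.99 = 0.8829 g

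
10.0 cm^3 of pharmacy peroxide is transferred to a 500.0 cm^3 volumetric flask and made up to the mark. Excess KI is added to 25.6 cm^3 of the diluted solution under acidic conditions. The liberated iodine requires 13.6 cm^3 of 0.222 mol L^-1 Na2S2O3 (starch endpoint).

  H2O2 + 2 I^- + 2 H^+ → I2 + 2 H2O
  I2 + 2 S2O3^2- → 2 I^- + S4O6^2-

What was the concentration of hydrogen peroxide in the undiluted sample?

2.95 mol/L

n(S2O3^2-) = 0.0136 × 0.222 = 3.02 × 10^-3 mol
n(I2) = n(S2O3^2-)/2 = 1.51 × 10^-3 mol
n(H2O2) in the aliquot = 1.51 × 10^-3 mol (1:1 ratio)
[H2O2]_dilute = 1.51 × 10^-3 / 0.0256 = 0.0590 mol/L
[H2O2]_original = 0.0590 × 500.0/10.0 = 2.95 mol/L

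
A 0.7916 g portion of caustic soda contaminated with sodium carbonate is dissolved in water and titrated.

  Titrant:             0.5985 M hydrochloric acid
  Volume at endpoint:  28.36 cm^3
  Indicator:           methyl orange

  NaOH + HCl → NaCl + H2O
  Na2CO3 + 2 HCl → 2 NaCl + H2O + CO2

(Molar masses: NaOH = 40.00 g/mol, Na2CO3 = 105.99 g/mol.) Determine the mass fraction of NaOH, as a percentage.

41.96 %

n(HCl) = 0.02836 × 0.5985 = 0.01697 mol
Let x = n(NaOH), y = n(Na2CO3).
Titrant: 1x + 2y = 0.01697;  mass: 40.00x + 105.99y = 0.7916
Solving, x = 8.304 × 10^-3 mol, y = 4.335 × 10^-3 mol
mass of NaOH = 8.304 × 10^-3 × 40.00 = 0.3322 g
% NaOH = 0.3322 / 0.7916 × 100 = 41.96 %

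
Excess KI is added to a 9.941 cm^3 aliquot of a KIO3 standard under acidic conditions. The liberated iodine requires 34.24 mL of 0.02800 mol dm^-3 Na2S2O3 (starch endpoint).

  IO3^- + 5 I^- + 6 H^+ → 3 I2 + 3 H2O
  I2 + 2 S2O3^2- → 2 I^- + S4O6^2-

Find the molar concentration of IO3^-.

n(S2O3^2-) = 0.03424 × 0.02800 = 9.587 × 10^-4 mol
n(I2) = n(S2O3^2-)/2 = 4.794 × 10^-4 mol
From the 1:3 ratio, n(IO3^-) in the aliquot = 1/3 × 4.794 × 10^-4 = 1.598 × 10^-4 mol
[IO3^-] = 1.598 × 10^-4 / 0.009941 = 0.01607 mol/L

0.01607 mol/L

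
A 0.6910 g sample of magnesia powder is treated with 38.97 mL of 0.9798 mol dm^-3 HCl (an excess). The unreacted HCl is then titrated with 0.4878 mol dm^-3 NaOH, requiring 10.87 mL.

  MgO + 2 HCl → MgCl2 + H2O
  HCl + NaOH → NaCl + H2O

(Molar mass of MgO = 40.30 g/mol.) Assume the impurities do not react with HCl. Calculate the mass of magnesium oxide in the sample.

n(HCl) added = 0.03897 × 0.9798 = 0.03818 mol
n(NaOH) used in back-titration = 0.01087 × 0.4878 = 5.302 × 10^-3 mol
n(HCl) left over = 5.302 × 10^-3 mol (1:1 ratio)
n(HCl) consumed by analyte = 0.03818 − 5.302 × 10^-3 = 0.03288 mol
From the 1:2 ratio, n(MgO) = 1/2 × 0.03288 = 0.01644 mol
mass of MgO = 0.01644 × 40.30 = 0.6625 g

0.6625 g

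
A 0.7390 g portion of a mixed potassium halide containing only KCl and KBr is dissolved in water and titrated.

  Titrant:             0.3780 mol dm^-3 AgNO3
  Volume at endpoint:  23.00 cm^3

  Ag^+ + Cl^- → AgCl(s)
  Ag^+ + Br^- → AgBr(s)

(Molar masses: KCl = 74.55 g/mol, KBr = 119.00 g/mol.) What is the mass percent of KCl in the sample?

67.08 %

n(AgNO3) = 0.02300 × 0.3780 = 8.694 × 10^-3 mol
Let x = n(KCl), y = n(KBr).
Titrant: 1x + 1y = 8.694 × 10^-3;  mass: 74.55x + 119.00y = 0.7390
Solving, x = 6.650 × 10^-3 mol, y = 2.044 × 10^-3 mol
mass of KCl = 6.650 × 10^-3 × 74.55 = 0.4957 g
% KCl = 0.4957 / 0.7390 × 100 = 67.08 %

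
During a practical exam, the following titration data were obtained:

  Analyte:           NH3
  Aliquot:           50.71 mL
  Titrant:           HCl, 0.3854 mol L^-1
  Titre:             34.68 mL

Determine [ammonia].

0.2636 mol/L

NH3 + HCl → NH4Cl
n(HCl) = 0.03468 L × 0.3854 mol/L = 0.01337 mol
n(NH3) = 0.01337 mol (1:1 mole ratio)
[NH3] = 0.01337 mol / 0.05071 L = 0.2636 mol/L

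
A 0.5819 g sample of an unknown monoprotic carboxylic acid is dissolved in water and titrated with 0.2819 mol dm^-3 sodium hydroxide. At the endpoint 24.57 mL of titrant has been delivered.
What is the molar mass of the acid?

84.01 g/mol

n(NaOH) = 0.02457 L × 0.2819 mol/L = 6.926 × 10^-3 mol
n(HA) = 6.926 × 10^-3 mol (1:1 ratio)
M = m / n = 0.5819 g / 6.926 × 10^-3 mol = 84.01 g/mol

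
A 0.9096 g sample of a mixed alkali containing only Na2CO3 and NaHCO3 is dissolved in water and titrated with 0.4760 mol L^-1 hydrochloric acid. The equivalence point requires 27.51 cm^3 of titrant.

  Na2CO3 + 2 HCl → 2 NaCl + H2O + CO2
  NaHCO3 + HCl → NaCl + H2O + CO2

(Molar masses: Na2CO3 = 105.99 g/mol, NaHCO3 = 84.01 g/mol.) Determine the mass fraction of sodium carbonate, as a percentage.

35.78 %

n(HCl) = 0.02751 × 0.4760 = 0.01309 mol
Let x = n(Na2CO3), y = n(NaHCO3).
Titrant: 2x + 1y = 0.01309;  mass: 105.99x + 84.01y = 0.9096
Solving, x = 3.071 × 10^-3 mol, y = 6.953 × 10^-3 mol
mass of Na2CO3 = 3.071 × 10^-3 × 105.99 = 0.3255 g
% Na2CO3 = 0.3255 / 0.9096 × 100 = 35.78 %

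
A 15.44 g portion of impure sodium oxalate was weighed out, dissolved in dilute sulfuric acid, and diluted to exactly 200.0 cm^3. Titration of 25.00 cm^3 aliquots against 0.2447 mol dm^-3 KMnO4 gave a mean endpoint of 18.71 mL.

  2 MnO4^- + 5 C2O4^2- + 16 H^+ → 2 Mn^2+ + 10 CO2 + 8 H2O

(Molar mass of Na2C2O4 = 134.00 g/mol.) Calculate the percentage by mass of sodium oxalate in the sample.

n(KMnO4) per titration = 0.01871 × 0.2447 = 4.578 × 10^-3 mol
From the 5:2 ratio, n(Na2C2O4) in each aliquot = 5/2 × 4.578 × 10^-3 = 0.01145 mol
n(Na2C2O4) in the whole flask = 0.01145 × 200.0/25.00 = 0.09157 mol
mass of Na2C2O4 = 0.09157 × 134.00 = 12.27 g
% Na2C2O4 = 12.27 / 15.44 × 100 = 79.47 %

79.47 %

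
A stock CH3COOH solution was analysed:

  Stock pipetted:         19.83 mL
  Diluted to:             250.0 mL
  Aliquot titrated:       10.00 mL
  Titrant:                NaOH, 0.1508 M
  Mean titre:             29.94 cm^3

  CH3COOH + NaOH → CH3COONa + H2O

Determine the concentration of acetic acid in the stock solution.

n(NaOH) = 0.02994 × 0.1508 = 4.515 × 10^-3 mol
n(CH3COOH) in the aliquot = 4.515 × 10^-3 mol (1:1 ratio)
[CH3COOH]_dilute = 4.515 × 10^-3 / 0.01000 = 0.4515 mol/L
Dilution factor = 250.0 / 19.83 = 12.61
[CH3COOH]_stock = 0.4515 × 12.61 = 5.692 mol/L

5.692 M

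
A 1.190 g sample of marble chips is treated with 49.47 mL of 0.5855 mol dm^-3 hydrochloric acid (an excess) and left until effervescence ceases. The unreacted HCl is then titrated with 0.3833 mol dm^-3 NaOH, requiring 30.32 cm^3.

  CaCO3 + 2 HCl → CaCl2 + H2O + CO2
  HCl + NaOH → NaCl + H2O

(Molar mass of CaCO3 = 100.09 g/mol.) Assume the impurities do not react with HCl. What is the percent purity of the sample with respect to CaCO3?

72.94 %

n(HCl) added = 0.04947 × 0.5855 = 0.02896 mol
n(NaOH) used in back-titration = 0.03032 × 0.3833 = 0.01162 mol
n(HCl) left over = 0.01162 mol (1:1 ratio)
n(HCl) consumed by analyte = 0.02896 − 0.01162 = 0.01734 mol
From the 1:2 ratio, n(CaCO3) = 1/2 × 0.01734 = 8.672 × 10^-3 mol
mass of CaCO3 = 8.672 × 10^-3 × 100.09 = 0.8679 g
% CaCO3 = 0.8679 / 1.190 × 100 = 72.94 %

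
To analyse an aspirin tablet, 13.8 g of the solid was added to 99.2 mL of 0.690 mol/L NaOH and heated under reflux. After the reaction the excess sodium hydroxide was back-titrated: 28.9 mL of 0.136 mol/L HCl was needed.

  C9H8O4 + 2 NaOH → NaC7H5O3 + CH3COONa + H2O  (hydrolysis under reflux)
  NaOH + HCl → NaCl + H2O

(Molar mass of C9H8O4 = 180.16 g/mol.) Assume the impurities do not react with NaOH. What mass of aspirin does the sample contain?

5.81 g

n(NaOH) added = 0.0992 × 0.690 = 0.0684 mol
n(HCl) used in back-titration = 0.0289 × 0.136 = 3.93 × 10^-3 mol
n(NaOH) left over = 3.93 × 10^-3 mol (1:1 ratio)
n(NaOH) consumed by analyte = 0.0684 − 3.93 × 10^-3 = 0.0645 mol
From the 1:2 ratio, n(C9H8O4) = 1/2 × 0.0645 = 0.0323 mol
mass of C9H8O4 = 0.0323 × 180.16 = 5.81 g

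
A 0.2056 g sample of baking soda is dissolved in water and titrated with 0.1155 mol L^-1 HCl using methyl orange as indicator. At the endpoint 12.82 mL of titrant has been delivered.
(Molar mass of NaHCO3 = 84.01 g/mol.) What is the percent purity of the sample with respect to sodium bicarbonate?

NaHCO3 + HCl → NaCl + H2O + CO2
n(HCl) = 0.01282 L × 0.1155 mol/L = 1.481 × 10^-3 mol
n(NaHCO3) = 1.481 × 10^-3 mol (1:1 ratio)
mass of NaHCO3 = 1.481 × 10^-3 × 84.01 g/mol = 0.1244 g
% NaHCO3 = 0.1244 / 0.2056 × 100 = 60.50 %

60.50 %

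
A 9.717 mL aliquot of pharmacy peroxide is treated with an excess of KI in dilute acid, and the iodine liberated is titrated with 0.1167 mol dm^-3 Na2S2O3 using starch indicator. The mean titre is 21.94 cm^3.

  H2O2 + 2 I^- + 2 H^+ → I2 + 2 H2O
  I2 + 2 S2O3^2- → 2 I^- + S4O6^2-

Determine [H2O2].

n(S2O3^2-) = 0.02194 × 0.1167 = 2.560 × 10^-3 mol
n(I2) = n(S2O3^2-)/2 = 1.280 × 10^-3 mol
n(H2O2) in the aliquot = 1.280 × 10^-3 mol (1:1 ratio)
[H2O2] = 1.280 × 10^-3 / 0.009717 = 0.1317 mol/L

0.1317 mol/L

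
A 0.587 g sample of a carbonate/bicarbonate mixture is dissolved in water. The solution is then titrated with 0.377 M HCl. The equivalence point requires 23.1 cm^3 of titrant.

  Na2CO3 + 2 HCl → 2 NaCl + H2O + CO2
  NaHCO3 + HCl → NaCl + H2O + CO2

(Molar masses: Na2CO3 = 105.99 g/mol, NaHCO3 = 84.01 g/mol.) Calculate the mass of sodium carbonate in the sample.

n(HCl) = 0.0231 × 0.377 = 8.71 × 10^-3 mol
Let x = n(Na2CO3), y = n(NaHCO3).
Titrant: 2x + 1y = 8.71 × 10^-3;  mass: 105.99x + 84.01y = 0.587
Solving, x = 2.33 × 10^-3 mol, y = 4.05 × 10^-3 mol
mass of Na2CO3 = 2.33 × 10^-3 × 105.99 = 0.247 g

0.247 g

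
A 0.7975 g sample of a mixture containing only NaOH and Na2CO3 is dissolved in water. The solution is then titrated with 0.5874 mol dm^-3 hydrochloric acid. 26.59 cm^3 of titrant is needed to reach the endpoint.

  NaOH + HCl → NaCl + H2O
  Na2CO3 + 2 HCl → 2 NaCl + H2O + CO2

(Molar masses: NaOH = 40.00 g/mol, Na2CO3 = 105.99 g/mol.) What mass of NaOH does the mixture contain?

0.09304 g

n(HCl) = 0.02659 × 0.5874 = 0.01562 mol
Let x = n(NaOH), y = n(Na2CO3).
Titrant: 1x + 2y = 0.01562;  mass: 40.00x + 105.99y = 0.7975
Solving, x = 2.326 × 10^-3 mol, y = 6.646 × 10^-3 mol
mass of NaOH = 2.326 × 10^-3 × 40.00 = 0.09304 g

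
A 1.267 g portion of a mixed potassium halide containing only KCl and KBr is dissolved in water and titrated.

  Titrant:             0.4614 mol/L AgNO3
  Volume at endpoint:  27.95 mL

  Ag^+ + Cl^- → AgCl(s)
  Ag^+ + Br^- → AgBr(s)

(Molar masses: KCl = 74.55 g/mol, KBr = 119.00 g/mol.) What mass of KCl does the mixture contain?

n(AgNO3) = 0.02795 × 0.4614 = 0.01290 mol
Let x = n(KCl), y = n(KBr).
Titrant: 1x + 1y = 0.01290;  mass: 74.55x + 119.00y = 1.267
Solving, x = 6.021 × 10^-3 mol, y = 6.875 × 10^-3 mol
mass of KCl = 6.021 × 10^-3 × 74.55 = 0.4489 g

0.4489 g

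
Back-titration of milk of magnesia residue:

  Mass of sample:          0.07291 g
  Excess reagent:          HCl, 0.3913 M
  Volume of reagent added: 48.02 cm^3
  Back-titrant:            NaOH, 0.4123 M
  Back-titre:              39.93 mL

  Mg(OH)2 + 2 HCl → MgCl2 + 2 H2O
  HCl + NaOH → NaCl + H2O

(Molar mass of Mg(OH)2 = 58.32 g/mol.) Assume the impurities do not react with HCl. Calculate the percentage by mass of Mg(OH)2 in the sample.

n(HCl) added = 0.04802 × 0.3913 = 0.01879 mol
n(NaOH) used in back-titration = 0.03993 × 0.4123 = 0.01646 mol
n(HCl) left over = 0.01646 mol (1:1 ratio)
n(HCl) consumed by analyte = 0.01879 − 0.01646 = 2.327 × 10^-3 mol
From the 1:2 ratio, n(Mg(OH)2) = 1/2 × 2.327 × 10^-3 = 1.164 × 10^-3 mol
mass of Mg(OH)2 = 1.164 × 10^-3 × 58.32 = 0.06786 g
% Mg(OH)2 = 0.06786 / 0.07291 × 100 = 93.07 %

93.07 %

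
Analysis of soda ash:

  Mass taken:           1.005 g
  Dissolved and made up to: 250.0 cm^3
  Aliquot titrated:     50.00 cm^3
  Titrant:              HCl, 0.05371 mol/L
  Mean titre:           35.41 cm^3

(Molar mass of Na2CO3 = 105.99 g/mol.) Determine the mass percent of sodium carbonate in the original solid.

Na2CO3 + 2 HCl → 2 NaCl + H2O + CO2
n(HCl) per titration = 0.03541 × 0.05371 = 1.902 × 10^-3 mol
From the 1:2 ratio, n(Na2CO3) in each aliquot = 1/2 × 1.902 × 10^-3 = 9.509 × 10^-4 mol
n(Na2CO3) in the whole flask = 9.509 × 10^-4 × 250.0/50.00 = 4.755 × 10^-3 mol
mass of Na2CO3 = 4.755 × 10^-3 × 105.99 = 0.5039 g
% Na2CO3 = 0.5039 / 1.005 × 100 = 50.14 %

50.14 %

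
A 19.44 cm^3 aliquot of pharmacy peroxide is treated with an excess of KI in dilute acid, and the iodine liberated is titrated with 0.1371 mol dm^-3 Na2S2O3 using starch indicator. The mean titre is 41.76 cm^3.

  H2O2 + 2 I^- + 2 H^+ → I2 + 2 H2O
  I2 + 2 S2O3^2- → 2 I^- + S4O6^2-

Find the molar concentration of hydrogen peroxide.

n(S2O3^2-) = 0.04176 × 0.1371 = 5.725 × 10^-3 mol
n(I2) = n(S2O3^2-)/2 = 2.863 × 10^-3 mol
n(H2O2) in the aliquot = 2.863 × 10^-3 mol (1:1 ratio)
[H2O2] = 2.863 × 10^-3 / 0.01944 = 0.1473 mol/L

0.1473 mol/L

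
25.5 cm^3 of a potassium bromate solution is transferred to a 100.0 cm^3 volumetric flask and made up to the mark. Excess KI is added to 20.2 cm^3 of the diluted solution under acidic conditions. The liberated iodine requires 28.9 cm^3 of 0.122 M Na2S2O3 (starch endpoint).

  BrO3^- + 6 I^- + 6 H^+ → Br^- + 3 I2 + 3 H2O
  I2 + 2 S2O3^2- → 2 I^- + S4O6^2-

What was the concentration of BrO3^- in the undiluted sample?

0.114 M

n(S2O3^2-) = 0.0289 × 0.122 = 3.53 × 10^-3 mol
n(I2) = n(S2O3^2-)/2 = 1.76 × 10^-3 mol
From the 1:3 ratio, n(BrO3^-) in the aliquot = 1/3 × 1.76 × 10^-3 = 5.88 × 10^-4 mol
[BrO3^-]_dilute = 5.88 × 10^-4 / 0.0202 = 0.0291 mol/L
[BrO3^-]_original = 0.0291 × 100.0/25.5 = 0.114 mol/L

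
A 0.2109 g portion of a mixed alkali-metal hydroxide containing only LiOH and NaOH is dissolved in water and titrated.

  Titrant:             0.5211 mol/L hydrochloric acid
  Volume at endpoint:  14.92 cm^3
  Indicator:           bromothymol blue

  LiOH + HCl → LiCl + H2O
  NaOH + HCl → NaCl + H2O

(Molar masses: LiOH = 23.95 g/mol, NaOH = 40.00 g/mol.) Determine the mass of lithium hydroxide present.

n(HCl) = 0.01492 × 0.5211 = 7.775 × 10^-3 mol
Let x = n(LiOH), y = n(NaOH).
Titrant: 1x + 1y = 7.775 × 10^-3;  mass: 23.95x + 40.00y = 0.2109
Solving, x = 6.236 × 10^-3 mol, y = 1.539 × 10^-3 mol
mass of LiOH = 6.236 × 10^-3 × 23.95 = 0.1494 g

0.1494 g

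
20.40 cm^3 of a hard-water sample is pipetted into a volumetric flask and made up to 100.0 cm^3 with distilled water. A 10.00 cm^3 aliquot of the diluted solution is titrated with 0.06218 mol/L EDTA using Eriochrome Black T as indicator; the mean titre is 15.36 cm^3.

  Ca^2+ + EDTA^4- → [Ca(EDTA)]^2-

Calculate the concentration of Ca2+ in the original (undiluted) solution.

n(EDTA) = 0.01536 × 0.06218 = 9.551 × 10^-4 mol
n(Ca2+) in the aliquot = 9.551 × 10^-4 mol (1:1 ratio)
[Ca2+]_dilute = 9.551 × 10^-4 / 0.01000 = 0.09551 mol/L
Dilution factor = 100.0 / 20.40 = 4.902
[Ca2+]_stock = 0.09551 × 4.902 = 0.4682 mol/L

0.4682 mol/L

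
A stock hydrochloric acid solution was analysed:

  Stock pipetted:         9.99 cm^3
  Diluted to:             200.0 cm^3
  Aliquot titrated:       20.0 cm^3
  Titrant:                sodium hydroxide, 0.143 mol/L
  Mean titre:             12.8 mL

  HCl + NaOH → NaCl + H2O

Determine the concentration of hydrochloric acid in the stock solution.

n(NaOH) = 0.0128 × 0.143 = 1.83 × 10^-3 mol
n(HCl) in the aliquot = 1.83 × 10^-3 mol (1:1 ratio)
[HCl]_dilute = 1.83 × 10^-3 / 0.0200 = 0.0915 mol/L
Dilution factor = 200.0 / 9.99 = 20.02
[HCl]_stock = 0.0915 × 20.02 = 1.83 mol/L

1.83 mol/L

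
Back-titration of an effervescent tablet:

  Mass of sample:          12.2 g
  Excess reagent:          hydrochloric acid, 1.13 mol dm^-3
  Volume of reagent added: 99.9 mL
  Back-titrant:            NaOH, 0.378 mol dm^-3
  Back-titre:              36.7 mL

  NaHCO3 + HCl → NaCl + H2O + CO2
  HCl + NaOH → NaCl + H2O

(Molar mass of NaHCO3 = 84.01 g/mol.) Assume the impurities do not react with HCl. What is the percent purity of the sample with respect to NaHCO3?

n(HCl) added = 0.0999 × 1.13 = 0.113 mol
n(NaOH) used in back-titration = 0.0367 × 0.378 = 0.0139 mol
n(HCl) left over = 0.0139 mol (1:1 ratio)
n(HCl) consumed by analyte = 0.113 − 0.0139 = 0.0990 mol
n(NaHCO3) = 0.0990 mol (1:1 ratio)
mass of NaHCO3 = 0.0990 × 84.01 = 8.32 g
% NaHCO3 = 8.32 / 12.2 × 100 = 68.2 %

68.2 %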